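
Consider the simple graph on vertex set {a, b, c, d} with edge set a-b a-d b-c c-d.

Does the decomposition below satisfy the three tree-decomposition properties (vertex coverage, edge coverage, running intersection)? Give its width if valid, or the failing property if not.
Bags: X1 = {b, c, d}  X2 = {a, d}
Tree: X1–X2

No — edge (b,a) lies in no bag.

A tree decomposition must satisfy three properties: every vertex lies in some bag; for every edge, both endpoints lie together in some bag; and for every vertex, the bags containing it form a connected subtree. Here edge (b,a) lies in no bag, so the decomposition is invalid.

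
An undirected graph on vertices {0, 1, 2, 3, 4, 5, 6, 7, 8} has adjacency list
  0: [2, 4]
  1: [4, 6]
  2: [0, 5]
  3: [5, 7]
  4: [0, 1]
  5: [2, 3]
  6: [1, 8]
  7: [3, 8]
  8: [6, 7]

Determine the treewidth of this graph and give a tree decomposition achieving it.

Treewidth 2.
Bags: B1 = {6, 7, 8}  B2 = {3, 6, 7}  B3 = {3, 5, 6}  B4 = {2, 5, 6}  B5 = {0, 2, 6}  B6 = {0, 4, 6}  B7 = {1, 4, 6}
Tree: B1–B2, B2–B3, B3–B4, B4–B5, B5–B6, B6–B7

Every bag has size at most 3, so the width is 3 − 1 = 2 and tw(G) ≤ 2. For the lower bound, G contains the cycle 6–8–7–3–5–2–0–4–1–6, so G is not a forest; only forests have treewidth ≤ 1, hence tw(G) ≥ 2. Hence tw(G) = 2 exactly.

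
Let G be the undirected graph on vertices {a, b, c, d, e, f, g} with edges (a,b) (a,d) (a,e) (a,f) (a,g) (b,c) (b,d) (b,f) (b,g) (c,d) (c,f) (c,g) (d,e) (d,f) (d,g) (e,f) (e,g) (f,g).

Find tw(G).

4

A width-4 tree decomposition is:
Bags: B1 = {a, d, e, f, g}  B2 = {a, b, d, f, g}  B3 = {b, c, d, f, g}
Tree: B1–B2, B2–B3
Every bag has size at most 5, so the width is 5 − 1 = 4 and tw(G) ≤ 4. On the other hand G contains the 5-clique {b, c, d, f, g}. A clique must lie in a single bag of any decomposition, so no decomposition can have width below 4. The upper and lower bounds meet at 4, so that is the treewidth.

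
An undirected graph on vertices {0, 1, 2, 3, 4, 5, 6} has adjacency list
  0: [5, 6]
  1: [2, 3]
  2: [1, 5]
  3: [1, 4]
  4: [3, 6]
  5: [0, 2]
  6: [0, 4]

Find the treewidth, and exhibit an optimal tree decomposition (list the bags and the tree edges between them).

Treewidth 2.
One optimal decomposition is:
Bags: B1 = {0, 2, 5}  B2 = {0, 1, 2}  B3 = {0, 1, 3}  B4 = {0, 3, 4}  B5 = {0, 4, 6}
Tree: B1–B2, B2–B3, B3–B4, B4–B5

Every bag has size at most 3, so the width is 3 − 1 = 2 and tw(G) ≤ 2. Since 0–5–2–1–3–4–6–0 is a cycle in G, G is not acyclic. Forests are exactly the graphs of treewidth ≤ 1, so tw(G) ≥ 2. The upper and lower bounds meet at 2, so that is the treewidth.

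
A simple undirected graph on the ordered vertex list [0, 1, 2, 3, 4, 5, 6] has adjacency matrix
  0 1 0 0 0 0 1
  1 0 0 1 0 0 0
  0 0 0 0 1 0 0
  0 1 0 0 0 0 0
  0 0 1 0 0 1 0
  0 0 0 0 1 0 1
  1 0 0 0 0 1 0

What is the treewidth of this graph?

1

A width-1 tree decomposition is:
Bags: B1 = {2, 4}  B2 = {4, 5}  B3 = {5, 6}  B4 = {0, 6}  B5 = {0, 1}  B6 = {1, 3}
Tree: B1–B2, B2–B3, B3–B4, B4–B5, B5–B6
The largest bag has 2 vertices, giving width 1; this decomposition certifies tw(G) ≤ 1. Any graph with an edge has treewidth ≥ 1, and G has the edge 2–4. The upper and lower bounds meet at 1, so that is the treewidth.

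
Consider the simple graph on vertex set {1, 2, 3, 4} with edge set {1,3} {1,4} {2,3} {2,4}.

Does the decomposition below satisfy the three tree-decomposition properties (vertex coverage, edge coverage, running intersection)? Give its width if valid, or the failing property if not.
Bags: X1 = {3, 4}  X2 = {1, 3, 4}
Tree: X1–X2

A tree decomposition must satisfy three properties: every vertex lies in some bag; for every edge, both endpoints lie together in some bag; and for every vertex, the bags containing it form a connected subtree. Here vertex 2 appears in no bag, so the decomposition is invalid.

No — vertex 2 appears in no bag.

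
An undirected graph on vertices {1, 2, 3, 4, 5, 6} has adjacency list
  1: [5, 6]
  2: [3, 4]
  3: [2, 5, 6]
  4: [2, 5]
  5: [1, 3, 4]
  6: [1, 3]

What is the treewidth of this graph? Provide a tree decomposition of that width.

Treewidth 2.
One optimal decomposition is:
Bags: B1 = {2, 4, 5}  B2 = {2, 3, 5}  B3 = {1, 3, 5}  B4 = {1, 3, 6}
Tree: B1–B2, B2–B3, B3–B4

Every bag has size at most 3, so the width is 3 − 1 = 2 and tw(G) ≤ 2. Since 4–2–3–5–4 is a cycle in G, G is not acyclic. Forests are exactly the graphs of treewidth ≤ 1, so tw(G) ≥ 2. Hence tw(G) = 2 exactly.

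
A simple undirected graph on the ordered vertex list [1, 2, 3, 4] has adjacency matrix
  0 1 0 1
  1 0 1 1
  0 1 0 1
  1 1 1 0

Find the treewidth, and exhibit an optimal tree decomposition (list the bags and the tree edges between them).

Every bag has size at most 3, so the width is 3 − 1 = 2 and tw(G) ≤ 2. Conversely, {1, 2, 4} is a clique of size 3, and the vertices of any clique must share a bag in every tree decomposition; so some bag has ≥ 3 vertices and tw(G) ≥ 2. Combining the bounds, tw(G) = 2.

Treewidth 2.
One optimal decomposition is:
Bags: B1 = {1, 2, 4}  B2 = {2, 3, 4}
Tree: B1–B2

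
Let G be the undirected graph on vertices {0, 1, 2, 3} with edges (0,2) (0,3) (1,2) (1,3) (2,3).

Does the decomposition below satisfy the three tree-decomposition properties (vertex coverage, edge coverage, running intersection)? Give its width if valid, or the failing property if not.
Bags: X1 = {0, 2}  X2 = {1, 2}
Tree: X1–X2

No — vertex 3 appears in no bag.

A tree decomposition must satisfy three properties: every vertex lies in some bag; for every edge, both endpoints lie together in some bag; and for every vertex, the bags containing it form a connected subtree. Here vertex 3 appears in no bag, so the decomposition is invalid.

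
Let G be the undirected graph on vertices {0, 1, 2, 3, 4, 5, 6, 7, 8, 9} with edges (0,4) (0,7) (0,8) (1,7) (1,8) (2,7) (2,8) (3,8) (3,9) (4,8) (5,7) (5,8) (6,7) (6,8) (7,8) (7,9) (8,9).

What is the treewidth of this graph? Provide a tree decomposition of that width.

Treewidth 2.
Bags: B1 = {0, 7, 8}  B2 = {7, 8, 9}  B3 = {0, 4, 8}  B4 = {3, 8, 9}  B5 = {6, 7, 8}  B6 = {2, 7, 8}  B7 = {5, 7, 8}  B8 = {1, 7, 8}
Tree: B1–B2, B1–B3, B2–B4, B1–B5, B1–B6, B5–B7, B6–B8

Every bag has size at most 3, so the width is 3 − 1 = 2 and tw(G) ≤ 2. Conversely, {3, 8, 9} is a clique of size 3, and the vertices of any clique must share a bag in every tree decomposition; so some bag has ≥ 3 vertices and tw(G) ≥ 2. Therefore the treewidth is 2.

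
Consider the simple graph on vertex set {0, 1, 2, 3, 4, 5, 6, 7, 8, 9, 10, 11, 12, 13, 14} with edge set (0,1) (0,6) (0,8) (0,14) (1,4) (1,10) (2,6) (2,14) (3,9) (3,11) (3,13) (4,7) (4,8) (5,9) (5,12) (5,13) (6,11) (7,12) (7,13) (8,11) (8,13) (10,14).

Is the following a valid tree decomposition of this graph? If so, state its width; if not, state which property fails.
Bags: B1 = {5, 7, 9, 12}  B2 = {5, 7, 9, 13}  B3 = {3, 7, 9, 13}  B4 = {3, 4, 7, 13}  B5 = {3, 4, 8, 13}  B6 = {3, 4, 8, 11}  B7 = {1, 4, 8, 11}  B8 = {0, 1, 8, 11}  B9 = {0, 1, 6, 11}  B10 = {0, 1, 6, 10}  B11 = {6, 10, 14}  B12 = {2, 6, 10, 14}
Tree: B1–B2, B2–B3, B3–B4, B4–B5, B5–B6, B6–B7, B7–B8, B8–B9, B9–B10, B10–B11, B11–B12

No — edge (0,14) lies in no bag.

A tree decomposition must satisfy three properties: every vertex lies in some bag; for every edge, both endpoints lie together in some bag; and for every vertex, the bags containing it form a connected subtree. Here edge (0,14) lies in no bag, so the decomposition is invalid.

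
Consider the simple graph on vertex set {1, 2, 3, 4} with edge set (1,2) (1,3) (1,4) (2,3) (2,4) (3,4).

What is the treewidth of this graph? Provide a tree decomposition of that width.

Treewidth 3.
One optimal decomposition is:
Bags: B1 = {1, 2, 3, 4}
Tree: (single bag)

A single bag containing all 4 vertices is trivially a valid decomposition of width 3. On the other hand G contains the 4-clique {1, 2, 3, 4}. A clique must lie in a single bag of any decomposition, so no decomposition can have width below 3. Hence tw(G) = 3 exactly.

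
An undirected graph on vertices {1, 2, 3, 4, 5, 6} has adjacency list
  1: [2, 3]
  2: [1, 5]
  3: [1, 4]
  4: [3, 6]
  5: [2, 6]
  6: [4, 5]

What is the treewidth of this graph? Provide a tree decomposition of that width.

Each bag holds 3 vertices, so the decomposition has width 2, which upper-bounds the treewidth. The edges 2–5–6–4–3–1–2 form a cycle, so G is not a tree and its treewidth is at least 2. Hence tw(G) = 2 exactly.

Treewidth 2.
One optimal decomposition is:
Bags: B1 = {2, 5, 6}  B2 = {2, 4, 6}  B3 = {2, 3, 4}  B4 = {1, 2, 3}
Tree: B1–B2, B2–B3, B3–B4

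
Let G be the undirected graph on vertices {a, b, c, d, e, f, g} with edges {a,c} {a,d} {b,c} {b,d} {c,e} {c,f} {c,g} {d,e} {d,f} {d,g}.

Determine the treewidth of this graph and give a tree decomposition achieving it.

Every bag has size at most 3, so the width is 3 − 1 = 2 and tw(G) ≤ 2. Since d–b–c–e–d is a cycle in G, G is not acyclic. Forests are exactly the graphs of treewidth ≤ 1, so tw(G) ≥ 2. Therefore the treewidth is 2.

Treewidth 2.
Bags: B1 = {b, c, d}  B2 = {c, d, e}  B3 = {c, d, g}  B4 = {a, c, d}  B5 = {c, d, f}
Tree: B1–B2, B2–B3, B3–B4, B4–B5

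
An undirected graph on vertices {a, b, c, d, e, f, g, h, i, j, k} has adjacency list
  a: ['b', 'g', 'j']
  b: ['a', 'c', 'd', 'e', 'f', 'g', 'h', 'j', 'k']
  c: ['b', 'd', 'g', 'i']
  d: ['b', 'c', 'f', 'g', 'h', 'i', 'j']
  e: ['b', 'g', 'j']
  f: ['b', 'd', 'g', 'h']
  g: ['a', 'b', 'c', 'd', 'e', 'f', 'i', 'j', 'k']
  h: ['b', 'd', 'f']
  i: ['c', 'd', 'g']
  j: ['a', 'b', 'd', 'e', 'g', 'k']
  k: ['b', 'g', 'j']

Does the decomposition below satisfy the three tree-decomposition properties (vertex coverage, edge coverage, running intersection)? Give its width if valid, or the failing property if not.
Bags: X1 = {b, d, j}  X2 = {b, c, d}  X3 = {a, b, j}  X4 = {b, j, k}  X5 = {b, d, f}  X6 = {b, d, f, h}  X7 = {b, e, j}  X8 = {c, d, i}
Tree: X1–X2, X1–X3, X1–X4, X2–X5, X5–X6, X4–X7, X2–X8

No — vertex g appears in no bag.

A tree decomposition must satisfy three properties: every vertex lies in some bag; for every edge, both endpoints lie together in some bag; and for every vertex, the bags containing it form a connected subtree. Here vertex g appears in no bag, so the decomposition is invalid.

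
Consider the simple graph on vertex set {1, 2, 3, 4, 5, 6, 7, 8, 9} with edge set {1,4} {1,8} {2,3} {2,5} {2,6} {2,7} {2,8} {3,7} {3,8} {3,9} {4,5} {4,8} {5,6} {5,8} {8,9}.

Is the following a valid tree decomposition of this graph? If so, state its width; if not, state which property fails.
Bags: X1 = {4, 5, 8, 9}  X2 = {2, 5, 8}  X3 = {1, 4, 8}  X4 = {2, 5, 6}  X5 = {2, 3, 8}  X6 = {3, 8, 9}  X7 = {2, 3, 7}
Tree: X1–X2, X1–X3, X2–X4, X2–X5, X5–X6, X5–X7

A tree decomposition must satisfy three properties: every vertex lies in some bag; for every edge, both endpoints lie together in some bag; and for every vertex, the bags containing it form a connected subtree. Here bags containing vertex 9 are not connected in the tree, so the decomposition is invalid.

No — bags containing vertex 9 are not connected in the tree.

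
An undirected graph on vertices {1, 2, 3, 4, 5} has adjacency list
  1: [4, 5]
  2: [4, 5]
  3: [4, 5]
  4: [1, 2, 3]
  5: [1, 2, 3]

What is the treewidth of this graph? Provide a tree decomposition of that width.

Treewidth 2.
One such decomposition:
Bags: B1 = {2, 4, 5}  B2 = {3, 4, 5}  B3 = {1, 4, 5}
Tree: B1–B2, B2–B3

The largest bag has 3 vertices, giving width 2; this decomposition certifies tw(G) ≤ 2. Since 2–4–3–5–2 is a cycle in G, G is not acyclic. Forests are exactly the graphs of treewidth ≤ 1, so tw(G) ≥ 2. The upper and lower bounds meet at 2, so that is the treewidth.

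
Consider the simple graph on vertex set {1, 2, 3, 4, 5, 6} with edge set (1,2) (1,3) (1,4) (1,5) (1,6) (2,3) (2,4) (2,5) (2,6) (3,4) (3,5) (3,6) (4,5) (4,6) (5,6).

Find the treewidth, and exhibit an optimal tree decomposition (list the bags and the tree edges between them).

With just one bag of size 6, the width is 6 − 1 = 5, so tw(G) ≤ 5. Conversely, {1, 2, 3, 4, 5, 6} is a clique of size 6, and the vertices of any clique must share a bag in every tree decomposition; so some bag has ≥ 6 vertices and tw(G) ≥ 5. Combining the bounds, tw(G) = 5.

Treewidth 5.
One such decomposition:
Bags: B1 = {1, 2, 3, 4, 5, 6}
Tree: (single bag)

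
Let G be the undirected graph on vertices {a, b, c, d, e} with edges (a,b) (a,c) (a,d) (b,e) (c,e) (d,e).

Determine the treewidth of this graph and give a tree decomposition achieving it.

Treewidth 2.
One optimal decomposition is:
Bags: B1 = {a, b, e}  B2 = {a, c, e}  B3 = {a, d, e}
Tree: B1–B2, B2–B3

Each bag holds 3 vertices, so the decomposition has width 2, which upper-bounds the treewidth. Since e–b–a–c–e is a cycle in G, G is not acyclic. Forests are exactly the graphs of treewidth ≤ 1, so tw(G) ≥ 2. The upper and lower bounds meet at 2, so that is the treewidth.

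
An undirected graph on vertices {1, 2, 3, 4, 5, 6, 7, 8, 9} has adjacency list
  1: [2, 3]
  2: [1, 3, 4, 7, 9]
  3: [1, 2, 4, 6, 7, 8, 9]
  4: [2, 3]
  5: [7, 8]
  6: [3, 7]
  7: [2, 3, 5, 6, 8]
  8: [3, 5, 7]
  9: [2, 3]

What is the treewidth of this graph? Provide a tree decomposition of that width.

Treewidth 2.
Bags: B1 = {2, 3, 7}  B2 = {3, 7, 8}  B3 = {1, 2, 3}  B4 = {3, 6, 7}  B5 = {2, 3, 4}  B6 = {2, 3, 9}  B7 = {5, 7, 8}
Tree: B1–B2, B1–B3, B2–B4, B1–B5, B3–B6, B2–B7

The largest bag has 3 vertices, giving width 2; this decomposition certifies tw(G) ≤ 2. On the other hand G contains the 3-clique {3, 7, 8}. A clique must lie in a single bag of any decomposition, so no decomposition can have width below 2. Hence tw(G) = 2 exactly.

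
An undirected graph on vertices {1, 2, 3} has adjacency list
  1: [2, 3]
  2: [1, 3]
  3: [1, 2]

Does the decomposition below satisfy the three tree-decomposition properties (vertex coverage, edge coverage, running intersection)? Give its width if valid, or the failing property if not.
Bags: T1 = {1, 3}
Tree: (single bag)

A tree decomposition must satisfy three properties: every vertex lies in some bag; for every edge, both endpoints lie together in some bag; and for every vertex, the bags containing it form a connected subtree. Here vertex 2 appears in no bag, so the decomposition is invalid.

No — vertex 2 appears in no bag.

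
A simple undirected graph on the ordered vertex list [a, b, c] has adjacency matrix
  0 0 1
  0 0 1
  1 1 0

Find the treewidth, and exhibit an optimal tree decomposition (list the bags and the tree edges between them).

Treewidth 1.
One optimal decomposition is:
Bags: B1 = {b, c}  B2 = {a, c}
Tree: B1–B2

The largest bag has 2 vertices, giving width 1; this decomposition certifies tw(G) ≤ 1. Since G has at least one edge (e.g. b–c), it is not an edgeless graph, so tw(G) ≥ 1. Therefore the treewidth is 1.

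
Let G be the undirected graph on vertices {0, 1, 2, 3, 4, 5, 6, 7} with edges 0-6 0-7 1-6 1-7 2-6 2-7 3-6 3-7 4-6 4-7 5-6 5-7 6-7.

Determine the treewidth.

A width-2 tree decomposition is:
Bags: B1 = {2, 6, 7}  B2 = {3, 6, 7}  B3 = {4, 6, 7}  B4 = {5, 6, 7}  B5 = {1, 6, 7}  B6 = {0, 6, 7}
Tree: B1–B2, B2–B3, B1–B4, B3–B5, B4–B6
The largest bag has 3 vertices, giving width 2; this decomposition certifies tw(G) ≤ 2. For the lower bound, the 3 vertices {0, 6, 7} are pairwise adjacent, and any tree decomposition puts a clique entirely inside one bag — forcing width ≥ 2. Therefore the treewidth is 2.

2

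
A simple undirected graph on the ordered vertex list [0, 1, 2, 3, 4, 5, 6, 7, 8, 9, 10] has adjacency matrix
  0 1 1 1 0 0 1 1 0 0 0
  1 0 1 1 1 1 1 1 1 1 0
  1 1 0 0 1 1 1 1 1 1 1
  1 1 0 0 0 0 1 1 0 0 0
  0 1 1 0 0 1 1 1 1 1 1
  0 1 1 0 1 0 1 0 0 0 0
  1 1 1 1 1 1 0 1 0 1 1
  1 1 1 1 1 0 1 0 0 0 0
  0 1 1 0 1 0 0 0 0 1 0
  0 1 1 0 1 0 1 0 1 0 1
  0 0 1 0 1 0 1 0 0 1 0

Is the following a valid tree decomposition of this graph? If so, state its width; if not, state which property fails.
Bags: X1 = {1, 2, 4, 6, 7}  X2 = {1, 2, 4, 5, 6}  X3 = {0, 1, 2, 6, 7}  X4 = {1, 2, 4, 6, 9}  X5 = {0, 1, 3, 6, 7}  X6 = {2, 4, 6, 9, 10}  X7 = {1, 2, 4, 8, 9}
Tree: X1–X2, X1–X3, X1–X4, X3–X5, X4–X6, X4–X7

Vertex coverage: the bags together contain {0, 1, 2, 3, 4, 5, 6, 7, 8, 9, 10}, the full vertex set. Edge coverage: each edge of G has both endpoints in at least one bag. Running intersection: for every vertex, the bags containing it form a connected subtree. All three properties hold, so this is a valid tree decomposition of width max|bag| − 1 = 4, and hence tw(G) ≤ 4.

Yes; width 4.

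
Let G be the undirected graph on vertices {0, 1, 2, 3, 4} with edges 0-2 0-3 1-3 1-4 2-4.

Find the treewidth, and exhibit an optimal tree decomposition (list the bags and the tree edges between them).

The largest bag has 3 vertices, giving width 2; this decomposition certifies tw(G) ≤ 2. Since 1–4–2–0–3–1 is a cycle in G, G is not acyclic. Forests are exactly the graphs of treewidth ≤ 1, so tw(G) ≥ 2. Combining the bounds, tw(G) = 2.

Treewidth 2.
One optimal decomposition is:
Bags: B1 = {1, 2, 4}  B2 = {0, 1, 2}  B3 = {0, 1, 3}
Tree: B1–B2, B2–B3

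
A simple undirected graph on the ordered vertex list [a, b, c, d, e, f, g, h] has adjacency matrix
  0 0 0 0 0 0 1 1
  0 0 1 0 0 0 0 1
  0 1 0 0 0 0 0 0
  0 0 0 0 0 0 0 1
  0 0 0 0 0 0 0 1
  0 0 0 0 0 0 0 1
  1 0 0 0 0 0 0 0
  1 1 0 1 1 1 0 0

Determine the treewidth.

A width-1 tree decomposition is:
Bags: B1 = {d, h}  B2 = {a, h}  B3 = {e, h}  B4 = {b, h}  B5 = {f, h}  B6 = {a, g}  B7 = {b, c}
Tree: B1–B2, B1–B3, B1–B4, B2–B5, B2–B6, B4–B7
Each bag holds 2 vertices, so the decomposition has width 1, which upper-bounds the treewidth. G has an edge, so its treewidth is at least 1. Combining the bounds, tw(G) = 1.

1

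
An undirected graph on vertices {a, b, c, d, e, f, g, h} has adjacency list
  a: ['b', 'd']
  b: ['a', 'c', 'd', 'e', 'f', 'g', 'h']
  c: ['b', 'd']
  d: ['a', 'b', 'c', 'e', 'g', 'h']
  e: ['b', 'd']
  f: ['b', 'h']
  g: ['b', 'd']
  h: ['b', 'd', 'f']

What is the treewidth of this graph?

2

A width-2 tree decomposition is:
Bags: B1 = {b, c, d}  B2 = {a, b, d}  B3 = {b, d, e}  B4 = {b, d, h}  B5 = {b, d, g}  B6 = {b, f, h}
Tree: B1–B2, B1–B3, B3–B4, B3–B5, B4–B6
Every bag has size at most 3, so the width is 3 − 1 = 2 and tw(G) ≤ 2. Conversely, {b, d, g} is a clique of size 3, and the vertices of any clique must share a bag in every tree decomposition; so some bag has ≥ 3 vertices and tw(G) ≥ 2. Therefore the treewidth is 2.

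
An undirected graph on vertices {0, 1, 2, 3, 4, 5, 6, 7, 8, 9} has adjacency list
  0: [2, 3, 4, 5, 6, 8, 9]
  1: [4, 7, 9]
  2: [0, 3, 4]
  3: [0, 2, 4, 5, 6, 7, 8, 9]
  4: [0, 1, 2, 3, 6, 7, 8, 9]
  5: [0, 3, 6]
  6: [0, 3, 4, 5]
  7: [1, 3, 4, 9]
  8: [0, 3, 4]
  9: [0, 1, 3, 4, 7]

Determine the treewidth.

3

A width-3 tree decomposition is:
Bags: B1 = {0, 3, 4, 8}  B2 = {0, 2, 3, 4}  B3 = {0, 3, 4, 9}  B4 = {0, 3, 4, 6}  B5 = {3, 4, 7, 9}  B6 = {0, 3, 5, 6}  B7 = {1, 4, 7, 9}
Tree: B1–B2, B1–B3, B1–B4, B3–B5, B4–B6, B5–B7
The largest bag has 4 vertices, giving width 3; this decomposition certifies tw(G) ≤ 3. Conversely, {1, 4, 7, 9} is a clique of size 4, and the vertices of any clique must share a bag in every tree decomposition; so some bag has ≥ 4 vertices and tw(G) ≥ 3. Therefore the treewidth is 3.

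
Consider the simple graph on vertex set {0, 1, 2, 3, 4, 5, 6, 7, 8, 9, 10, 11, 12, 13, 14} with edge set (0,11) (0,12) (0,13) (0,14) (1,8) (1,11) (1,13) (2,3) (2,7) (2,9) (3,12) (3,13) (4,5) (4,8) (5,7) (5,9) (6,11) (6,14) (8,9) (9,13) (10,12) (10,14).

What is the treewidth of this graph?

3

A width-3 tree decomposition is:
Bags: B1 = {6, 10, 11, 14}  B2 = {0, 10, 11, 14}  B3 = {0, 10, 11, 12}  B4 = {0, 1, 11, 12}  B5 = {0, 1, 12, 13}  B6 = {1, 3, 12, 13}  B7 = {1, 3, 8, 13}  B8 = {3, 8, 9, 13}  B9 = {2, 3, 8, 9}  B10 = {2, 4, 8, 9}  B11 = {2, 4, 5, 9}  B12 = {2, 4, 5, 7}
Tree: B1–B2, B2–B3, B3–B4, B4–B5, B5–B6, B6–B7, B7–B8, B8–B9, B9–B10, B10–B11, B11–B12
Each bag holds 4 vertices, so the decomposition has width 3, which upper-bounds the treewidth. For the lower bound: the 4 vertex sets {6,10,14}, {11}, {0}, {1,3,12,13} are disjoint, each induces a connected subgraph, and every pair is joined by at least one edge of G. Contracting each set to a single vertex therefore yields K_{4} as a minor, and since treewidth is minor-monotone, tw(G) ≥ tw(K_{4}) = 3. Combining the bounds, tw(G) = 3.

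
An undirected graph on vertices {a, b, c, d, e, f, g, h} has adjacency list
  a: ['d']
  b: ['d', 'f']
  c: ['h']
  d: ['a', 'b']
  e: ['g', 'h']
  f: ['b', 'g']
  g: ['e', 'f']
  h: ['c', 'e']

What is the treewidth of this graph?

1

A width-1 tree decomposition is:
Bags: B1 = {c, h}  B2 = {e, h}  B3 = {e, g}  B4 = {f, g}  B5 = {b, f}  B6 = {b, d}  B7 = {a, d}
Tree: B1–B2, B2–B3, B3–B4, B4–B5, B5–B6, B6–B7
The largest bag has 2 vertices, giving width 1; this decomposition certifies tw(G) ≤ 1. Since G has at least one edge (e.g. c–h), it is not an edgeless graph, so tw(G) ≥ 1. The upper and lower bounds meet at 1, so that is the treewidth.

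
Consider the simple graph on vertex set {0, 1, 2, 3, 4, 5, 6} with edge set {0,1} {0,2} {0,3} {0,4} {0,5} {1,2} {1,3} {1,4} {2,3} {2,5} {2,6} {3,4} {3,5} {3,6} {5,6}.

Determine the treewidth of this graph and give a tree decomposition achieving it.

Treewidth 3.
One such decomposition:
Bags: B1 = {0, 1, 2, 3}  B2 = {0, 1, 3, 4}  B3 = {0, 2, 3, 5}  B4 = {2, 3, 5, 6}
Tree: B1–B2, B1–B3, B3–B4

Each bag holds 4 vertices, so the decomposition has width 3, which upper-bounds the treewidth. On the other hand G contains the 4-clique {0, 1, 2, 3}. A clique must lie in a single bag of any decomposition, so no decomposition can have width below 3. Combining the bounds, tw(G) = 3.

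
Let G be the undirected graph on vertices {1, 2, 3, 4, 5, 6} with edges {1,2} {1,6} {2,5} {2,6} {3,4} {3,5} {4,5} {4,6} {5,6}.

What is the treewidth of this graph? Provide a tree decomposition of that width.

The largest bag has 3 vertices, giving width 2; this decomposition certifies tw(G) ≤ 2. On the other hand G contains the 3-clique {1, 2, 6}. A clique must lie in a single bag of any decomposition, so no decomposition can have width below 2. The upper and lower bounds meet at 2, so that is the treewidth.

Treewidth 2.
Bags: B1 = {2, 5, 6}  B2 = {1, 2, 6}  B3 = {4, 5, 6}  B4 = {3, 4, 5}
Tree: B1–B2, B1–B3, B3–B4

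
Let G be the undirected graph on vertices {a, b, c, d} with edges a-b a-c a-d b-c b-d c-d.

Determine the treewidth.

3

A width-3 tree decomposition is:
Bags: B1 = {a, b, c, d}
Tree: (single bag)
With just one bag of size 4, the width is 4 − 1 = 3, so tw(G) ≤ 3. Conversely, {a, b, c, d} is a clique of size 4, and the vertices of any clique must share a bag in every tree decomposition; so some bag has ≥ 4 vertices and tw(G) ≥ 3. Hence tw(G) = 3 exactly.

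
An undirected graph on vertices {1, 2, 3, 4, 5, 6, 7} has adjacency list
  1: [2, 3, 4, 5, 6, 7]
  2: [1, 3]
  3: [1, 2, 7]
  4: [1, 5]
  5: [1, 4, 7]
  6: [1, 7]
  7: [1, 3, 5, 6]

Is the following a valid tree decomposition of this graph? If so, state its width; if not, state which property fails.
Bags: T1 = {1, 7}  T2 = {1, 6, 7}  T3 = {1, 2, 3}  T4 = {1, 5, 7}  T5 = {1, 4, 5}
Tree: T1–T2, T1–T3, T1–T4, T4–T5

A tree decomposition must satisfy three properties: every vertex lies in some bag; for every edge, both endpoints lie together in some bag; and for every vertex, the bags containing it form a connected subtree. Here edge (3,7) lies in no bag, so the decomposition is invalid.

No — edge (3,7) lies in no bag.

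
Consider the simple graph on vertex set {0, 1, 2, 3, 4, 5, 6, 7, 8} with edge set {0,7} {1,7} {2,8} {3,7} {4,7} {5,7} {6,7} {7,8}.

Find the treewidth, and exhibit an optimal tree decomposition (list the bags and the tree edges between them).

Every bag has size at most 2, so the width is 2 − 1 = 1 and tw(G) ≤ 1. Since G has at least one edge (e.g. 7–8), it is not an edgeless graph, so tw(G) ≥ 1. Combining the bounds, tw(G) = 1.

Treewidth 1.
Bags: B1 = {7, 8}  B2 = {4, 7}  B3 = {6, 7}  B4 = {5, 7}  B5 = {2, 8}  B6 = {3, 7}  B7 = {0, 7}  B8 = {1, 7}
Tree: B1–B2, B1–B3, B2–B4, B1–B5, B3–B6, B1–B7, B6–B8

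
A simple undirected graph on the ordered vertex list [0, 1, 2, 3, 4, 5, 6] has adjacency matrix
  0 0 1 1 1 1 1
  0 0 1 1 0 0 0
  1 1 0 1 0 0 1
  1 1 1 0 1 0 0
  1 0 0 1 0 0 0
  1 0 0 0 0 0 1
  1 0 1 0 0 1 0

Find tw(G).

A width-2 tree decomposition is:
Bags: B1 = {1, 2, 3}  B2 = {0, 2, 3}  B3 = {0, 3, 4}  B4 = {0, 2, 6}  B5 = {0, 5, 6}
Tree: B1–B2, B2–B3, B2–B4, B4–B5
Every bag has size at most 3, so the width is 3 − 1 = 2 and tw(G) ≤ 2. Conversely, {0, 2, 3} is a clique of size 3, and the vertices of any clique must share a bag in every tree decomposition; so some bag has ≥ 3 vertices and tw(G) ≥ 2. Therefore the treewidth is 2.

2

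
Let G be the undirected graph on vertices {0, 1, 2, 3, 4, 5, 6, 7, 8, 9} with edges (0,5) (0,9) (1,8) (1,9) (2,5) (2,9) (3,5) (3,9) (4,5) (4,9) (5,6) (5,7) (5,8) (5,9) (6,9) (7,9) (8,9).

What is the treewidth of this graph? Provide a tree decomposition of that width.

Each bag holds 3 vertices, so the decomposition has width 2, which upper-bounds the treewidth. Conversely, {1, 8, 9} is a clique of size 3, and the vertices of any clique must share a bag in every tree decomposition; so some bag has ≥ 3 vertices and tw(G) ≥ 2. Therefore the treewidth is 2.

Treewidth 2.
Bags: B1 = {3, 5, 9}  B2 = {4, 5, 9}  B3 = {5, 7, 9}  B4 = {0, 5, 9}  B5 = {5, 8, 9}  B6 = {1, 8, 9}  B7 = {2, 5, 9}  B8 = {5, 6, 9}
Tree: B1–B2, B1–B3, B3–B4, B4–B5, B5–B6, B5–B7, B2–B8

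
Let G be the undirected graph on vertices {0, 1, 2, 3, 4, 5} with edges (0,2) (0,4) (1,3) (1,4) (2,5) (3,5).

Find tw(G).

A width-2 tree decomposition is:
Bags: B1 = {0, 2, 4}  B2 = {1, 2, 4}  B3 = {1, 2, 3}  B4 = {2, 3, 5}
Tree: B1–B2, B2–B3, B3–B4
Every bag has size at most 3, so the width is 3 − 1 = 2 and tw(G) ≤ 2. For the lower bound, G contains the cycle 2–0–4–1–3–5–2, so G is not a forest; only forests have treewidth ≤ 1, hence tw(G) ≥ 2. Therefore the treewidth is 2.

2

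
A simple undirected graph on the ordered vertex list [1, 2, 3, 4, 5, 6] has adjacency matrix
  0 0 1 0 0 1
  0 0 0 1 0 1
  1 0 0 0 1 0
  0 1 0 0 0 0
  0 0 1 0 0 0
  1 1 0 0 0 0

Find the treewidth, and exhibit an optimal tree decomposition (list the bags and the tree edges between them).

Treewidth 1.
Bags: B1 = {3, 5}  B2 = {1, 3}  B3 = {1, 6}  B4 = {2, 6}  B5 = {2, 4}
Tree: B1–B2, B2–B3, B3–B4, B4–B5

Every bag has size at most 2, so the width is 2 − 1 = 1 and tw(G) ≤ 1. G has an edge, so its treewidth is at least 1. Hence tw(G) = 1 exactly.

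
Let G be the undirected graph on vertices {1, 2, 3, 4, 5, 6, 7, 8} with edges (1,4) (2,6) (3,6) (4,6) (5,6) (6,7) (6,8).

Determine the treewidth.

A width-1 tree decomposition is:
Bags: B1 = {4, 6}  B2 = {5, 6}  B3 = {2, 6}  B4 = {6, 8}  B5 = {1, 4}  B6 = {6, 7}  B7 = {3, 6}
Tree: B1–B2, B1–B3, B3–B4, B1–B5, B3–B6, B2–B7
Each bag holds 2 vertices, so the decomposition has width 1, which upper-bounds the treewidth. G has an edge, so its treewidth is at least 1. Therefore the treewidth is 1.

1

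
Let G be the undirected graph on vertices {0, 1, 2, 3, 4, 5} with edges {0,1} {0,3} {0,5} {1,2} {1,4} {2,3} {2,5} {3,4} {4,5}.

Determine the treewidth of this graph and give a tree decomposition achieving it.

Treewidth 3.
Bags: B1 = {0, 1, 2, 4}  B2 = {0, 2, 3, 4}  B3 = {0, 2, 4, 5}
Tree: B1–B2, B2–B3

Every bag has size at most 4, so the width is 4 − 1 = 3 and tw(G) ≤ 3. For the lower bound: the 4 vertex sets {0,1}, {3,4}, {2}, {5} are disjoint, each induces a connected subgraph, and every pair is joined by at least one edge of G. Contracting each set to a single vertex therefore yields K_{4} as a minor, and since treewidth is minor-monotone, tw(G) ≥ tw(K_{4}) = 3. Combining the bounds, tw(G) = 3.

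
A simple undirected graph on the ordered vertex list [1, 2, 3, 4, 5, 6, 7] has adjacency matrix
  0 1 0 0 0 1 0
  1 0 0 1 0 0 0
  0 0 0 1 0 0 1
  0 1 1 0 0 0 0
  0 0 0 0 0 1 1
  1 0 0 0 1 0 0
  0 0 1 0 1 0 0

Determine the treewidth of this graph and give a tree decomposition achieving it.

The largest bag has 3 vertices, giving width 2; this decomposition certifies tw(G) ≤ 2. The edges 5–7–3–4–2–1–6–5 form a cycle, so G is not a tree and its treewidth is at least 2. Hence tw(G) = 2 exactly.

Treewidth 2.
One such decomposition:
Bags: B1 = {3, 5, 7}  B2 = {3, 4, 5}  B3 = {2, 4, 5}  B4 = {1, 2, 5}  B5 = {1, 5, 6}
Tree: B1–B2, B2–B3, B3–B4, B4–B5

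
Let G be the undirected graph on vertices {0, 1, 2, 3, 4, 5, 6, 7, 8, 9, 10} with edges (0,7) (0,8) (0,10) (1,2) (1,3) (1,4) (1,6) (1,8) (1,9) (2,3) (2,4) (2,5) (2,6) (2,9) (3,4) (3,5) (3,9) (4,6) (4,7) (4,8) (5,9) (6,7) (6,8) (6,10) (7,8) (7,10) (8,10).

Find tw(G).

A width-3 tree decomposition is:
Bags: B1 = {4, 6, 7, 8}  B2 = {1, 4, 6, 8}  B3 = {6, 7, 8, 10}  B4 = {1, 2, 4, 6}  B5 = {1, 2, 3, 4}  B6 = {1, 2, 3, 9}  B7 = {0, 7, 8, 10}  B8 = {2, 3, 5, 9}
Tree: B1–B2, B1–B3, B2–B4, B4–B5, B5–B6, B3–B7, B6–B8
The largest bag has 4 vertices, giving width 3; this decomposition certifies tw(G) ≤ 3. Conversely, {0, 7, 8, 10} is a clique of size 4, and the vertices of any clique must share a bag in every tree decomposition; so some bag has ≥ 4 vertices and tw(G) ≥ 3. Therefore the treewidth is 3.

3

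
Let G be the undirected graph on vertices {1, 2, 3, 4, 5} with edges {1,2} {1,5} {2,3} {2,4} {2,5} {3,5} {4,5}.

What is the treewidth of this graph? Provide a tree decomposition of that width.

Treewidth 2.
Bags: B1 = {2, 3, 5}  B2 = {1, 2, 5}  B3 = {2, 4, 5}
Tree: B1–B2, B2–B3

The largest bag has 3 vertices, giving width 2; this decomposition certifies tw(G) ≤ 2. On the other hand G contains the 3-clique {1, 2, 5}. A clique must lie in a single bag of any decomposition, so no decomposition can have width below 2. Therefore the treewidth is 2.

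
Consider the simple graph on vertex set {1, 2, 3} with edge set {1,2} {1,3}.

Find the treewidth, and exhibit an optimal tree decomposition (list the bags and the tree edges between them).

Treewidth 1.
Bags: B1 = {1, 3}  B2 = {1, 2}
Tree: B1–B2

Every bag has size at most 2, so the width is 2 − 1 = 1 and tw(G) ≤ 1. Since G has at least one edge (e.g. 1–3), it is not an edgeless graph, so tw(G) ≥ 1. Combining the bounds, tw(G) = 1.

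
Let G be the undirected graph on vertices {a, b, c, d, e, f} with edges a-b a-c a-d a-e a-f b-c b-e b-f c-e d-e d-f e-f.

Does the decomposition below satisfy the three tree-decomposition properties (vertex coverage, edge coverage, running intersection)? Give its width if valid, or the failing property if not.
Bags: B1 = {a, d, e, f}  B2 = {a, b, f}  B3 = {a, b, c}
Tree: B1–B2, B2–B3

No — edge (e,b) lies in no bag.

A tree decomposition must satisfy three properties: every vertex lies in some bag; for every edge, both endpoints lie together in some bag; and for every vertex, the bags containing it form a connected subtree. Here edge (e,b) lies in no bag, so the decomposition is invalid.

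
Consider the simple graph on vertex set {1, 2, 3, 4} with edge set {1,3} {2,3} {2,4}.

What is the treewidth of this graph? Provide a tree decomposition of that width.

Treewidth 1.
One optimal decomposition is:
Bags: B1 = {2, 3}  B2 = {1, 3}  B3 = {2, 4}
Tree: B1–B2, B1–B3

The largest bag has 2 vertices, giving width 1; this decomposition certifies tw(G) ≤ 1. G has an edge, so its treewidth is at least 1. Combining the bounds, tw(G) = 1.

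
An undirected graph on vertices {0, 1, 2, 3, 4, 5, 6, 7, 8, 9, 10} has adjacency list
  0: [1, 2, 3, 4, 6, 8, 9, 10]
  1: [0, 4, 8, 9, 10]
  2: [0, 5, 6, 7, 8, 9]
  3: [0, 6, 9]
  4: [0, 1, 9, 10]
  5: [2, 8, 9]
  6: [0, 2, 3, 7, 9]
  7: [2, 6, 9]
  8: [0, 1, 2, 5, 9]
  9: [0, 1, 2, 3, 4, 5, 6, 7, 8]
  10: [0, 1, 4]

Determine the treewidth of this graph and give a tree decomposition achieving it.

Treewidth 3.
One optimal decomposition is:
Bags: B1 = {0, 2, 6, 9}  B2 = {0, 2, 8, 9}  B3 = {2, 5, 8, 9}  B4 = {0, 1, 8, 9}  B5 = {0, 3, 6, 9}  B6 = {0, 1, 4, 9}  B7 = {2, 6, 7, 9}  B8 = {0, 1, 4, 10}
Tree: B1–B2, B2–B3, B2–B4, B1–B5, B4–B6, B1–B7, B6–B8

The largest bag has 4 vertices, giving width 3; this decomposition certifies tw(G) ≤ 3. For the lower bound, the 4 vertices {0, 1, 8, 9} are pairwise adjacent, and any tree decomposition puts a clique entirely inside one bag — forcing width ≥ 3. Therefore the treewidth is 3.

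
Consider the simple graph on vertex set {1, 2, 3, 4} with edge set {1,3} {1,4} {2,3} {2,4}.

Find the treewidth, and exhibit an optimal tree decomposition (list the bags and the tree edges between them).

Treewidth 2.
One optimal decomposition is:
Bags: B1 = {1, 2, 3}  B2 = {1, 2, 4}
Tree: B1–B2

The largest bag has 3 vertices, giving width 2; this decomposition certifies tw(G) ≤ 2. Since 1–3–2–4–1 is a cycle in G, G is not acyclic. Forests are exactly the graphs of treewidth ≤ 1, so tw(G) ≥ 2. Therefore the treewidth is 2.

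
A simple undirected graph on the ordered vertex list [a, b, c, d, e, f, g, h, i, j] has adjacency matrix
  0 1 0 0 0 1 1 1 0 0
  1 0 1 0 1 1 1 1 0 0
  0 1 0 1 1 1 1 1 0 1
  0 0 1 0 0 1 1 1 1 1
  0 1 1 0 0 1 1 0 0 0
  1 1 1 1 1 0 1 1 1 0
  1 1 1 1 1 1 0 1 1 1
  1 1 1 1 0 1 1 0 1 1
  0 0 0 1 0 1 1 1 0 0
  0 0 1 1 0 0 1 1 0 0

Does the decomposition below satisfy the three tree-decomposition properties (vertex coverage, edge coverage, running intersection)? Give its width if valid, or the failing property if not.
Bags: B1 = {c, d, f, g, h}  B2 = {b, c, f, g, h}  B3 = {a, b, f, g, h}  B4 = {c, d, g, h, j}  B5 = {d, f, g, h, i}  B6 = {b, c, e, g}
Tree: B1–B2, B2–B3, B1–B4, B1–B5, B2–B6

A tree decomposition must satisfy three properties: every vertex lies in some bag; for every edge, both endpoints lie together in some bag; and for every vertex, the bags containing it form a connected subtree. Here edge (f,e) lies in no bag, so the decomposition is invalid.

No — edge (f,e) lies in no bag.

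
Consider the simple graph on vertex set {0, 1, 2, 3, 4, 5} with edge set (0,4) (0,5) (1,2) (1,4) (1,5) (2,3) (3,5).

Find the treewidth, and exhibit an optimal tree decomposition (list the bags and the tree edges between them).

Treewidth 2.
Bags: B1 = {2, 3, 5}  B2 = {1, 2, 5}  B3 = {0, 1, 5}  B4 = {0, 1, 4}
Tree: B1–B2, B2–B3, B3–B4

Each bag holds 3 vertices, so the decomposition has width 2, which upper-bounds the treewidth. Since 3–2–1–5–3 is a cycle in G, G is not acyclic. Forests are exactly the graphs of treewidth ≤ 1, so tw(G) ≥ 2. Hence tw(G) = 2 exactly.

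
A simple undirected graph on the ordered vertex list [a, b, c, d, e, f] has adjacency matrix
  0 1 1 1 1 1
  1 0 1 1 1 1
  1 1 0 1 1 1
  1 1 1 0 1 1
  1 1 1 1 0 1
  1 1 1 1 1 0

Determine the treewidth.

A width-5 tree decomposition is:
Bags: B1 = {a, b, c, d, e, f}
Tree: (single bag)
With just one bag of size 6, the width is 6 − 1 = 5, so tw(G) ≤ 5. Conversely, {a, b, c, d, e, f} is a clique of size 6, and the vertices of any clique must share a bag in every tree decomposition; so some bag has ≥ 6 vertices and tw(G) ≥ 5. Hence tw(G) = 5 exactly.

5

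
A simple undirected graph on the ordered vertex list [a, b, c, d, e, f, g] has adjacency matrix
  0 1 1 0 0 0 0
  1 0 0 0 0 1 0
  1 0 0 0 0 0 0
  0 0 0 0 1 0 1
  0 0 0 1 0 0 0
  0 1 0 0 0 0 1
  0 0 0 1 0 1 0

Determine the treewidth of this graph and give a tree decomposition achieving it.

Treewidth 1.
One optimal decomposition is:
Bags: B1 = {a, c}  B2 = {a, b}  B3 = {b, f}  B4 = {f, g}  B5 = {d, g}  B6 = {d, e}
Tree: B1–B2, B2–B3, B3–B4, B4–B5, B5–B6

Each bag holds 2 vertices, so the decomposition has width 1, which upper-bounds the treewidth. Since G has at least one edge (e.g. c–a), it is not an edgeless graph, so tw(G) ≥ 1. Combining the bounds, tw(G) = 1.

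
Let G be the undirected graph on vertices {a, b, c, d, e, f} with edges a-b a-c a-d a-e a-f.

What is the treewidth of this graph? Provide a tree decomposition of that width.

The largest bag has 2 vertices, giving width 1; this decomposition certifies tw(G) ≤ 1. Any graph with an edge has treewidth ≥ 1, and G has the edge f–a. Combining the bounds, tw(G) = 1.

Treewidth 1.
One optimal decomposition is:
Bags: B1 = {a, f}  B2 = {a, b}  B3 = {a, e}  B4 = {a, c}  B5 = {a, d}
Tree: B1–B2, B2–B3, B2–B4, B3–B5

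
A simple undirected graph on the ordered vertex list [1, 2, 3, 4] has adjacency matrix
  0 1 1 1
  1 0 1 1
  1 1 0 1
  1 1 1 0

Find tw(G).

A width-3 tree decomposition is:
Bags: B1 = {1, 2, 3, 4}
Tree: (single bag)
A single bag containing all 4 vertices is trivially a valid decomposition of width 3. On the other hand G contains the 4-clique {1, 2, 3, 4}. A clique must lie in a single bag of any decomposition, so no decomposition can have width below 3. The upper and lower bounds meet at 3, so that is the treewidth.

3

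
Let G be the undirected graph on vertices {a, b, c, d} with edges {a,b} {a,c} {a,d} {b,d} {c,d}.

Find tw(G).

2

A width-2 tree decomposition is:
Bags: B1 = {a, b, d}  B2 = {a, c, d}
Tree: B1–B2
The largest bag has 3 vertices, giving width 2; this decomposition certifies tw(G) ≤ 2. On the other hand G contains the 3-clique {a, c, d}. A clique must lie in a single bag of any decomposition, so no decomposition can have width below 2. The upper and lower bounds meet at 2, so that is the treewidth.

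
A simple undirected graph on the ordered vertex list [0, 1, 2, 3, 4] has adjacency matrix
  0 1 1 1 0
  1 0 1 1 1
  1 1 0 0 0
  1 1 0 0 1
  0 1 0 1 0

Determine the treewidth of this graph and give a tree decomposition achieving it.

Treewidth 2.
Bags: B1 = {0, 1, 2}  B2 = {0, 1, 3}  B3 = {1, 3, 4}
Tree: B1–B2, B2–B3

Each bag holds 3 vertices, so the decomposition has width 2, which upper-bounds the treewidth. Conversely, {0, 1, 2} is a clique of size 3, and the vertices of any clique must share a bag in every tree decomposition; so some bag has ≥ 3 vertices and tw(G) ≥ 2. Combining the bounds, tw(G) = 2.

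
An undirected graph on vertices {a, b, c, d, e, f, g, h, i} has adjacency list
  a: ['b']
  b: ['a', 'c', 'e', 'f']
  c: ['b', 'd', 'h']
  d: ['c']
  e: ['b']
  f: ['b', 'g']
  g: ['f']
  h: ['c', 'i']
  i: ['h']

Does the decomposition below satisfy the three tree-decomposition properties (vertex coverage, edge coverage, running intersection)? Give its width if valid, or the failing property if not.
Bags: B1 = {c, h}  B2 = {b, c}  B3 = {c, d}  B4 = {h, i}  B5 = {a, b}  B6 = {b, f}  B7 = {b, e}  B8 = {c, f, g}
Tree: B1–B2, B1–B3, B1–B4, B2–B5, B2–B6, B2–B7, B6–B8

A tree decomposition must satisfy three properties: every vertex lies in some bag; for every edge, both endpoints lie together in some bag; and for every vertex, the bags containing it form a connected subtree. Here bags containing vertex c are not connected in the tree, so the decomposition is invalid.

No — bags containing vertex c are not connected in the tree.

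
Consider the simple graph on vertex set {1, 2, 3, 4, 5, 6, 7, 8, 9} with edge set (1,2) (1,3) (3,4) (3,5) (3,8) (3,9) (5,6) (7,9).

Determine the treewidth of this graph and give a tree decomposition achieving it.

Each bag holds 2 vertices, so the decomposition has width 1, which upper-bounds the treewidth. Since G has at least one edge (e.g. 1–2), it is not an edgeless graph, so tw(G) ≥ 1. Hence tw(G) = 1 exactly.

Treewidth 1.
One such decomposition:
Bags: B1 = {1, 2}  B2 = {1, 3}  B3 = {3, 9}  B4 = {3, 5}  B5 = {3, 8}  B6 = {5, 6}  B7 = {7, 9}  B8 = {3, 4}
Tree: B1–B2, B2–B3, B3–B4, B2–B5, B4–B6, B3–B7, B4–B8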